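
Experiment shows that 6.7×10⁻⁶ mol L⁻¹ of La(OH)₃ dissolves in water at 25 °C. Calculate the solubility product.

Ksp = 5.4×10⁻²⁰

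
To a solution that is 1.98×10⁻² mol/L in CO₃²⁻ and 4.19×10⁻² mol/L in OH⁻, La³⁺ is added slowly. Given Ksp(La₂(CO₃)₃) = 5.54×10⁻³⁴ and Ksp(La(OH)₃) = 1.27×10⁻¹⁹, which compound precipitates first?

La(OH)₃

Precipitation begins when Q = Ksp.
For La₂(CO₃)₃: [La³⁺] = (Ksp/[CO₃²⁻]^3)^(1/2) = 8.45×10⁻¹⁵ mol/L
For La(OH)₃: [La³⁺] = (Ksp/[OH⁻]^3) = 1.73×10⁻¹⁵ mol/L
Since La(OH)₃ needs less La³⁺ to reach saturation, it precipitates first.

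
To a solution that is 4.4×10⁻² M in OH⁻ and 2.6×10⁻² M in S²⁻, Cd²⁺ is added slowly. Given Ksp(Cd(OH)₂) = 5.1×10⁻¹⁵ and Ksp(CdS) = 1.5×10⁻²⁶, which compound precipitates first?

A salt starts to precipitate once the ion product Q reaches its Ksp.
For Cd(OH)₂: [Cd²⁺] = (Ksp/[OH⁻]^2) = 2.6×10⁻¹² M
For CdS: [Cd²⁺] = (Ksp/[S²⁻]) = 5.8×10⁻²⁵ M
Since CdS needs less Cd²⁺ to reach saturation, it precipitates first.

CdS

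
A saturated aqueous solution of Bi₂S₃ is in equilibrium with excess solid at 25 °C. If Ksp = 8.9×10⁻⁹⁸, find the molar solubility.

1.5×10⁻²⁰ M

Bi₂S₃(s) ⇌ 2 Bi³⁺(aq) + 3 S²⁻(aq)
Call the molar solubility s, so that [Bi³⁺] = 2s and [S²⁻] = 3s.
Ksp = [Bi³⁺]^2[S²⁻]^3 = (2s)^2 · (3s)^3 = 108s^5
108s^5 = 8.9×10⁻⁹⁸  ⇒  s^5 = 8.2×10⁻¹⁰⁰
Taking the 5th root, s = 1.5×10⁻²⁰ mol/L.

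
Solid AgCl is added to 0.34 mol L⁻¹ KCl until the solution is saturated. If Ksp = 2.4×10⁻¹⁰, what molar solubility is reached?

7.1×10⁻¹⁰ M

AgCl(s) ⇌ Ag⁺(aq) + Cl⁻(aq)
Cl⁻ is already present at 0.34 mol L⁻¹. If s mol/L of AgCl dissolves, [Ag⁺] = s while [Cl⁻] ≈ 0.34 mol L⁻¹.
Ksp = [Ag⁺][Cl⁻] = s(0.34)
s = 2.4×10⁻¹⁰ / (0.34) = 7.1×10⁻¹⁰
s = 7.1×10⁻¹⁰ mol L⁻¹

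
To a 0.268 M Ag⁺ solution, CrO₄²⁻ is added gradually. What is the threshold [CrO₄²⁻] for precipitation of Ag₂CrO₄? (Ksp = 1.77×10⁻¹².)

2.46×10⁻¹¹ M

Precipitation of each salt begins when its ion product equals Ksp.
Ag₂CrO₄(s) ⇌ 2 Ag⁺(aq) + CrO₄²⁻(aq)
Ksp = [Ag⁺]^2[CrO₄²⁻] = [CrO₄²⁻](0.268)^2
[CrO₄²⁻] = 1.77×10⁻¹² / (0.268)^2 = 2.46×10⁻¹¹
[CrO₄²⁻] = 2.46×10⁻¹¹ M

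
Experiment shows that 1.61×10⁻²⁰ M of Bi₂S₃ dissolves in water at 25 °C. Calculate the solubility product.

Bi₂S₃(s) ⇌ 2 Bi³⁺(aq) + 3 S²⁻(aq)
If s mol/L of Bi₂S₃ dissolves, [Bi³⁺] = 2s and [S²⁻] = 3s.
Ksp = [Bi³⁺]^2[S²⁻]^3 = (2s)^2 · (3s)^3 = 108s^5
Ksp = 108 × (1.61×10⁻²⁰)^5 = 1.17×10⁻⁹⁷

Ksp = 1.17×10⁻⁹⁷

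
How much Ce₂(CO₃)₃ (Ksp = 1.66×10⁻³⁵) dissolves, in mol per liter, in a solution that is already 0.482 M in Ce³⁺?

Ce₂(CO₃)₃(s) ⇌ 2 Ce³⁺(aq) + 3 CO₃²⁻(aq)
With Ce³⁺ already at 0.482 M and s small, take [Ce³⁺] ≈ 0.482 M and [CO₃²⁻] = 3s.
Ksp = [Ce³⁺]^2[CO₃²⁻]^3 = (0.482)^2(3s)^3
(3s)^3 = 1.66×10⁻³⁵ / (0.482)^2 = 7.15×10⁻³⁵
s = 1.38×10⁻¹² M

1.38×10⁻¹² M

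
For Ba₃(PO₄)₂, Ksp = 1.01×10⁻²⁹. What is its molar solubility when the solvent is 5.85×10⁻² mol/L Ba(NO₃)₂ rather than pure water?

Ba₃(PO₄)₂(s) ⇌ 3 Ba²⁺(aq) + 2 PO₄³⁻(aq)
Ba²⁺ is already present at 5.85×10⁻² mol/L. If s mol/L of Ba₃(PO₄)₂ dissolves, [PO₄³⁻] = 2s while [Ba²⁺] ≈ 5.85×10⁻² mol/L.
Ksp = [Ba²⁺]^3[PO₄³⁻]^2 = (5.85×10⁻²)^3(2s)^2
(2s)^2 = 1.01×10⁻²⁹ / (5.85×10⁻²)^3 = 5.04×10⁻²⁶
s = 1.12×10⁻¹³ mol/L

1.12×10⁻¹³ M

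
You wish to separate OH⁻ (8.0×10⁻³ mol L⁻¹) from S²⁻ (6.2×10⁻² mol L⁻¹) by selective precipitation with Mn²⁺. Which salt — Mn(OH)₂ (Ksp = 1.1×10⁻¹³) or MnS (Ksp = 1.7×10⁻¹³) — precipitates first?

Precipitation begins when Q = Ksp.
For Mn(OH)₂: [Mn²⁺] = (Ksp/[OH⁻]^2) = 1.7×10⁻⁹ mol L⁻¹
For MnS: [Mn²⁺] = (Ksp/[S²⁻]) = 2.7×10⁻¹² mol L⁻¹
MnS requires the lower [Mn²⁺], so it precipitates first.

MnS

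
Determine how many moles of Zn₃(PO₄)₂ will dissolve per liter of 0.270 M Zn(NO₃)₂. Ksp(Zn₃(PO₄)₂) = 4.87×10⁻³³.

2.49×10⁻¹⁶ M

Zn₃(PO₄)₂(s) ⇌ 3 Zn²⁺(aq) + 2 PO₄³⁻(aq)
Let s be the solubility of Zn₃(PO₄)₂ here. The common ion gives [Zn²⁺] ≈ 0.270 M, and [PO₄³⁻] = 2s.
Ksp = [Zn²⁺]^3[PO₄³⁻]^2 = (0.270)^3(2s)^2
(2s)^2 = 4.87×10⁻³³ / (0.270)^3 = 2.47×10⁻³¹
s = 2.49×10⁻¹⁶ M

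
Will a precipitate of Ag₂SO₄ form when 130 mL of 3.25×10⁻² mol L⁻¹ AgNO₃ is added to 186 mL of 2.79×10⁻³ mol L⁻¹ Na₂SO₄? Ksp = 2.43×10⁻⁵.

After mixing, V = 130 mL + 186 mL = 316 mL.
[Ag⁺] = (3.25×10⁻²)(130)/316 = 1.34×10⁻² mol L⁻¹
[SO₄²⁻] = (2.79×10⁻³)(186)/316 = 1.64×10⁻³ mol L⁻¹
Q = [Ag⁺]^2[SO₄²⁻] = 2.94×10⁻⁷
Q = 2.94×10⁻⁷ < Ksp = 2.43×10⁻⁵, so the solution is unsaturated and no precipitate forms.

No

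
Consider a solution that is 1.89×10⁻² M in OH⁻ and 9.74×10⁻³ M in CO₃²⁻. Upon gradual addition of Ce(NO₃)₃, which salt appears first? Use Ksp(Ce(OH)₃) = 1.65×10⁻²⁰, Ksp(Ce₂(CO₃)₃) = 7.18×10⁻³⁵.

The threshold for precipitation is Q = Ksp.
For Ce(OH)₃: [Ce³⁺] = (Ksp/[OH⁻]^3) = 2.44×10⁻¹⁵ M
For Ce₂(CO₃)₃: [Ce³⁺] = (Ksp/[CO₃²⁻]^3)^(1/2) = 8.82×10⁻¹⁵ M
The smaller threshold [Ce³⁺] is reached first, so Ce(OH)₃ precipitates first.

Ce(OH)₃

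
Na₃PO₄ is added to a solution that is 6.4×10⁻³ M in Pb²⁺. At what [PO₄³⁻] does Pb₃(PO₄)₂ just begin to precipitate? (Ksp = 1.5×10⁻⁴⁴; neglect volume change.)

2.4×10⁻¹⁹ M

A salt starts to precipitate once the ion product Q reaches its Ksp.
Pb₃(PO₄)₂(s) ⇌ 3 Pb²⁺(aq) + 2 PO₄³⁻(aq)
Ksp = [Pb²⁺]^3[PO₄³⁻]^2 = [PO₄³⁻]^2(6.4×10⁻³)^3
[PO₄³⁻]^2 = 1.5×10⁻⁴⁴ / (6.4×10⁻³)^3 = 5.7×10⁻³⁸
[PO₄³⁻] = 2.4×10⁻¹⁹ M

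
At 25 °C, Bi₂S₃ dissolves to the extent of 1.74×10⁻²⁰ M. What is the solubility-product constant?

Bi₂S₃(s) ⇌ 2 Bi³⁺(aq) + 3 S²⁻(aq)
If s mol/L of Bi₂S₃ dissolves, [Bi³⁺] = 2s and [S²⁻] = 3s.
Ksp = [Bi³⁺]^2[S²⁻]^3 = (2s)^2 · (3s)^3 = 108s^5
Ksp = 108 × (1.74×10⁻²⁰)^5 = 1.72×10⁻⁹⁷

Ksp = 1.72×10⁻⁹⁷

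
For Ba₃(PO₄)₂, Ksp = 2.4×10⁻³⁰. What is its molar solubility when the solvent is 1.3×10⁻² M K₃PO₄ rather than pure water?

Ba₃(PO₄)₂(s) ⇌ 3 Ba²⁺(aq) + 2 PO₄³⁻(aq)
With PO₄³⁻ already at 1.3×10⁻² M and s small, take [PO₄³⁻] ≈ 1.3×10⁻² M and [Ba²⁺] = 3s.
Ksp = [Ba²⁺]^3[PO₄³⁻]^2 = (3s)^3(1.3×10⁻²)^2
(3s)^3 = 2.4×10⁻³⁰ / (1.3×10⁻²)^2 = 1.4×10⁻²⁶
s = 8.1×10⁻¹⁰ M

8.1×10⁻¹⁰ M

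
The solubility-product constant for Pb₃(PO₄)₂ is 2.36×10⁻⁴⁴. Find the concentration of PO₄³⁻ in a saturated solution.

Pb₃(PO₄)₂(s) ⇌ 3 Pb²⁺(aq) + 2 PO₄³⁻(aq)
Call the molar solubility s, so that [Pb²⁺] = 3s and [PO₄³⁻] = 2s.
Ksp = [Pb²⁺]^3[PO₄³⁻]^2 = (3s)^3 · (2s)^2 = 108s^5 = 2.36×10⁻⁴⁴
s = 7.38×10⁻¹⁰ mol L⁻¹
[PO₄³⁻] = 2s = 1.48×10⁻⁹ mol L⁻¹

1.48×10⁻⁹ M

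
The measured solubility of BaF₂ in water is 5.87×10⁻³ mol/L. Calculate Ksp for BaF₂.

BaF₂(s) ⇌ Ba²⁺(aq) + 2 F⁻(aq)
Let s be the molar solubility. Then [Ba²⁺] = s and [F⁻] = 2s.
Ksp = [Ba²⁺][F⁻]^2 = s · (2s)^2 = 4s^3
Ksp = 4 × (5.87×10⁻³)^3 = 8.09×10⁻⁷

Ksp = 8.09×10⁻⁷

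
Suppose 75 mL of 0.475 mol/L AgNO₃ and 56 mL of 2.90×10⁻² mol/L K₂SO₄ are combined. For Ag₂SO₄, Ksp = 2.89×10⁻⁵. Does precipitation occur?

Yes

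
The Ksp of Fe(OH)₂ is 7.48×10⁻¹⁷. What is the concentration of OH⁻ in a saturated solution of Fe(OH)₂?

5.31×10⁻⁶ M

Fe(OH)₂(s) ⇌ Fe²⁺(aq) + 2 OH⁻(aq)
Call the molar solubility s, so that [Fe²⁺] = s and [OH⁻] = 2s.
Ksp = [Fe²⁺][OH⁻]^2 = s · (2s)^2 = 4s^3 = 7.48×10⁻¹⁷
s = 2.65×10⁻⁶ M
[OH⁻] = 2s = 5.31×10⁻⁶ M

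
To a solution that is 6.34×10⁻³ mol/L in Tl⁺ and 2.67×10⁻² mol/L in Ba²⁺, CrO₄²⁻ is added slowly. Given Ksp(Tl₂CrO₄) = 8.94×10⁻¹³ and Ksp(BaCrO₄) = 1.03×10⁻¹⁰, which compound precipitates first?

BaCrO₄

Precipitation of each salt begins when its ion product equals Ksp.
For Tl₂CrO₄: [CrO₄²⁻] = (Ksp/[Tl⁺]^2) = 2.22×10⁻⁸ mol/L
For BaCrO₄: [CrO₄²⁻] = (Ksp/[Ba²⁺]) = 3.86×10⁻⁹ mol/L
BaCrO₄ requires the lower [CrO₄²⁻], so it precipitates first.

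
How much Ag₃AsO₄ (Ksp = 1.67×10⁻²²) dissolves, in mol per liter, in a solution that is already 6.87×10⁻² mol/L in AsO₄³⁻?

4.48×10⁻⁸ M

Ag₃AsO₄(s) ⇌ 3 Ag⁺(aq) + AsO₄³⁻(aq)
With AsO₄³⁻ already at 6.87×10⁻² mol/L and s small, take [AsO₄³⁻] ≈ 6.87×10⁻² mol/L and [Ag⁺] = 3s.
Ksp = [Ag⁺]^3[AsO₄³⁻] = (3s)^3(6.87×10⁻²)
(3s)^3 = 1.67×10⁻²² / (6.87×10⁻²) = 2.43×10⁻²¹
s = 4.48×10⁻⁸ mol/L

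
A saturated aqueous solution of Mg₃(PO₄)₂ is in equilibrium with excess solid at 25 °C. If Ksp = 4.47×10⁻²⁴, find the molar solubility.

Mg₃(PO₄)₂(s) ⇌ 3 Mg²⁺(aq) + 2 PO₄³⁻(aq)
With molar solubility s: [Mg²⁺] = 3s, [PO₄³⁻] = 2s.
Ksp = [Mg²⁺]^3[PO₄³⁻]^2 = (3s)^3 · (2s)^2 = 108s^5
108s^5 = 4.47×10⁻²⁴  ⇒  s^5 = 4.14×10⁻²⁶
s = (4.14×10⁻²⁶)^(1/5) = 8.38×10⁻⁶ mol/L

8.38×10⁻⁶ M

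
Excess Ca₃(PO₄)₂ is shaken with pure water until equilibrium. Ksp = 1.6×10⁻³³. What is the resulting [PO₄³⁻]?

2.2×10⁻⁷ M

Ca₃(PO₄)₂(s) ⇌ 3 Ca²⁺(aq) + 2 PO₄³⁻(aq)
Let s be the molar solubility. Then [Ca²⁺] = 3s and [PO₄³⁻] = 2s.
Ksp = [Ca²⁺]^3[PO₄³⁻]^2 = (3s)^3 · (2s)^2 = 108s^5 = 1.6×10⁻³³
s = 1.1×10⁻⁷ mol L⁻¹
[PO₄³⁻] = 2s = 2.2×10⁻⁷ mol L⁻¹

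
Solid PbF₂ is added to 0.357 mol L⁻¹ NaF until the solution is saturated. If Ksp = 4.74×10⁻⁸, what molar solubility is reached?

3.72×10⁻⁷ M

PbF₂(s) ⇌ Pb²⁺(aq) + 2 F⁻(aq)
Let s be the solubility of PbF₂ here. The common ion gives [F⁻] ≈ 0.357 mol L⁻¹, and [Pb²⁺] = s.
Ksp = [Pb²⁺][F⁻]^2 = s(0.357)^2
s = 4.74×10⁻⁸ / (0.357)^2 = 3.72×10⁻⁷
s = 3.72×10⁻⁷ mol L⁻¹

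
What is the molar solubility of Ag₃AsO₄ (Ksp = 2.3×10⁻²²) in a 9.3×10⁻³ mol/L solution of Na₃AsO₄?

Ag₃AsO₄(s) ⇌ 3 Ag⁺(aq) + AsO₄³⁻(aq)
Let s be the solubility of Ag₃AsO₄ here. The common ion gives [AsO₄³⁻] ≈ 9.3×10⁻³ mol/L, and [Ag⁺] = 3s.
Ksp = [Ag⁺]^3[AsO₄³⁻] = (3s)^3(9.3×10⁻³)
(3s)^3 = 2.3×10⁻²² / (9.3×10⁻³) = 2.5×10⁻²⁰
s = 9.7×10⁻⁸ mol/L

9.7×10⁻⁸ M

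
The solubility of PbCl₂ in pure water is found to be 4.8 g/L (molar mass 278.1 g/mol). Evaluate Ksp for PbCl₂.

Ksp = 2.1×10⁻⁵

Molar solubility s = (4.8 g/L) / (278.1 g/mol) = 1.726×10⁻² mol/L
PbCl₂(s) ⇌ Pb²⁺(aq) + 2 Cl⁻(aq)
Call the molar solubility s, so that [Pb²⁺] = s and [Cl⁻] = 2s.
Ksp = [Pb²⁺][Cl⁻]^2 = s · (2s)^2 = 4s^3
Ksp = 4 × (1.726×10⁻²)^3 = 2.1×10⁻⁵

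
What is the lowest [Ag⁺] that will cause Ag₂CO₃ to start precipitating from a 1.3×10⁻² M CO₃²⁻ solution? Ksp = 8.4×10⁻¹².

Precipitation of each salt begins when its ion product equals Ksp.
Ag₂CO₃(s) ⇌ 2 Ag⁺(aq) + CO₃²⁻(aq)
Ksp = [Ag⁺]^2[CO₃²⁻] = [Ag⁺]^2(1.3×10⁻²)
[Ag⁺]^2 = 8.4×10⁻¹² / (1.3×10⁻²) = 6.5×10⁻¹⁰
[Ag⁺] = 2.5×10⁻⁵ M

2.5×10⁻⁵ M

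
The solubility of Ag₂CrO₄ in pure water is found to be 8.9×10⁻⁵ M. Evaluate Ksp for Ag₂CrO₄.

Ksp = 2.8×10⁻¹²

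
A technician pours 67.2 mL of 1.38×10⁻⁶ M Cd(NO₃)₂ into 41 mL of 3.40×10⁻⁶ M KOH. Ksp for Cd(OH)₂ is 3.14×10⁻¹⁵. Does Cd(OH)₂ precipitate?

No

After mixing, V = 67.2 mL + 41 mL = 108.2 mL.
[Cd²⁺] = (1.38×10⁻⁶)(67.2)/108.2 = 8.57×10⁻⁷ M
[OH⁻] = (3.40×10⁻⁶)(41)/108.2 = 1.29×10⁻⁶ M
Q = [Cd²⁺][OH⁻]^2 = 1.42×10⁻¹⁸
Since Q (1.42×10⁻¹⁸) is less than Ksp (3.14×10⁻¹⁵), no Cd(OH)₂ precipitates.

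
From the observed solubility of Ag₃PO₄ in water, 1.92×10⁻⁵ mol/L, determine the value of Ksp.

Ksp = 3.67×10⁻¹⁸

Ag₃PO₄(s) ⇌ 3 Ag⁺(aq) + PO₄³⁻(aq)
If s mol/L of Ag₃PO₄ dissolves, [Ag⁺] = 3s and [PO₄³⁻] = s.
Ksp = [Ag⁺]^3[PO₄³⁻] = (3s)^3 · s = 27s^4
Ksp = 27 × (1.92×10⁻⁵)^4 = 3.67×10⁻¹⁸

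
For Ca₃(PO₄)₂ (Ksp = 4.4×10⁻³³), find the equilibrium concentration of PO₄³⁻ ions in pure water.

2.6×10⁻⁷ M

Ca₃(PO₄)₂(s) ⇌ 3 Ca²⁺(aq) + 2 PO₄³⁻(aq)
Let s be the molar solubility. Then [Ca²⁺] = 3s and [PO₄³⁻] = 2s.
Ksp = [Ca²⁺]^3[PO₄³⁻]^2 = (3s)^3 · (2s)^2 = 108s^5 = 4.4×10⁻³³
s = 1.3×10⁻⁷ mol/L
[PO₄³⁻] = 2s = 2.6×10⁻⁷ mol/L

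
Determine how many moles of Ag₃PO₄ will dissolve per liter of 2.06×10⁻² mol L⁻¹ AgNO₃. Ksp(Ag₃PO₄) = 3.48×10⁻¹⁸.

3.98×10⁻¹³ M

Ag₃PO₄(s) ⇌ 3 Ag⁺(aq) + PO₄³⁻(aq)
With Ag⁺ already at 2.06×10⁻² mol L⁻¹ and s small, take [Ag⁺] ≈ 2.06×10⁻² mol L⁻¹ and [PO₄³⁻] = s.
Ksp = [Ag⁺]^3[PO₄³⁻] = (2.06×10⁻²)^3s
s = 3.48×10⁻¹⁸ / (2.06×10⁻²)^3 = 3.98×10⁻¹³
s = 3.98×10⁻¹³ mol L⁻¹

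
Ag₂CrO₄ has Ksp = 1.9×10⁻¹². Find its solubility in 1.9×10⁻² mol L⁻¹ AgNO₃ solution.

Ag₂CrO₄(s) ⇌ 2 Ag⁺(aq) + CrO₄²⁻(aq)
Ag⁺ is already present at 1.9×10⁻² mol L⁻¹. If s mol/L of Ag₂CrO₄ dissolves, [CrO₄²⁻] = s while [Ag⁺] ≈ 1.9×10⁻² mol L⁻¹.
Ksp = [Ag⁺]^2[CrO₄²⁻] = (1.9×10⁻²)^2s
s = 1.9×10⁻¹² / (1.9×10⁻²)^2 = 5.3×10⁻⁹
s = 5.3×10⁻⁹ mol L⁻¹

5.3×10⁻⁹ M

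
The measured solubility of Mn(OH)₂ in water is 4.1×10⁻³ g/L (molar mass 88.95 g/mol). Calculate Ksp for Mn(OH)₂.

Ksp = 3.9×10⁻¹³

Molar solubility s = (4.1×10⁻³ g/L) / (88.95 g/mol) = 4.609×10⁻⁵ mol/L
Mn(OH)₂(s) ⇌ Mn²⁺(aq) + 2 OH⁻(aq)
Call the molar solubility s, so that [Mn²⁺] = s and [OH⁻] = 2s.
Ksp = [Mn²⁺][OH⁻]^2 = s · (2s)^2 = 4s^3
Ksp = 4 × (4.609×10⁻⁵)^3 = 3.9×10⁻¹³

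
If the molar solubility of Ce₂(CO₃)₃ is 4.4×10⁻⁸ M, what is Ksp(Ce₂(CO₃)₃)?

Ce₂(CO₃)₃(s) ⇌ 2 Ce³⁺(aq) + 3 CO₃²⁻(aq)
If s mol/L of Ce₂(CO₃)₃ dissolves, [Ce³⁺] = 2s and [CO₃²⁻] = 3s.
Ksp = [Ce³⁺]^2[CO₃²⁻]^3 = (2s)^2 · (3s)^3 = 108s^5
Ksp = 108 × (4.4×10⁻⁸)^5 = 1.8×10⁻³⁵

Ksp = 1.8×10⁻³⁵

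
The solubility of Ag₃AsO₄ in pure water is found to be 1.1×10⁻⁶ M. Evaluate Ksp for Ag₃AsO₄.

Ag₃AsO₄(s) ⇌ 3 Ag⁺(aq) + AsO₄³⁻(aq)
Let s be the molar solubility. Then [Ag⁺] = 3s and [AsO₄³⁻] = s.
Ksp = [Ag⁺]^3[AsO₄³⁻] = (3s)^3 · s = 27s^4
Ksp = 27 × (1.1×10⁻⁶)^4 = 4.0×10⁻²³

Ksp = 4.0×10⁻²³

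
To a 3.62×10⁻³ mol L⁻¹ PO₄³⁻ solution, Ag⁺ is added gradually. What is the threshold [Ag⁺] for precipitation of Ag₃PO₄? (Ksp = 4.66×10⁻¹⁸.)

1.09×10⁻⁵ M

A salt starts to precipitate once the ion product Q reaches its Ksp.
Ag₃PO₄(s) ⇌ 3 Ag⁺(aq) + PO₄³⁻(aq)
Ksp = [Ag⁺]^3[PO₄³⁻] = [Ag⁺]^3(3.62×10⁻³)
[Ag⁺]^3 = 4.66×10⁻¹⁸ / (3.62×10⁻³) = 1.29×10⁻¹⁵
[Ag⁺] = 1.09×10⁻⁵ mol L⁻¹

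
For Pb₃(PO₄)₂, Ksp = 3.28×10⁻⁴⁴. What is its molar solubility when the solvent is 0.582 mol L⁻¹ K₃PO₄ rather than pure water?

1.53×10⁻¹⁵ M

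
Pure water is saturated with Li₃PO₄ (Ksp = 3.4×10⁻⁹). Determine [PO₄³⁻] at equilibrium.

Li₃PO₄(s) ⇌ 3 Li⁺(aq) + PO₄³⁻(aq)
With molar solubility s: [Li⁺] = 3s, [PO₄³⁻] = s.
Ksp = [Li⁺]^3[PO₄³⁻] = (3s)^3 · s = 27s^4 = 3.4×10⁻⁹
s = 3.3×10⁻³ mol/L
[PO₄³⁻] = s = 3.3×10⁻³ mol/L

3.3×10⁻³ M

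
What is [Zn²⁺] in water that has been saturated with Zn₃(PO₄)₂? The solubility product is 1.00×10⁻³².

Zn₃(PO₄)₂(s) ⇌ 3 Zn²⁺(aq) + 2 PO₄³⁻(aq)
With molar solubility s: [Zn²⁺] = 3s, [PO₄³⁻] = 2s.
Ksp = [Zn²⁺]^3[PO₄³⁻]^2 = (3s)^3 · (2s)^2 = 108s^5 = 1.00×10⁻³²
s = 1.56×10⁻⁷ M
[Zn²⁺] = 3s = 4.68×10⁻⁷ M

4.68×10⁻⁷ M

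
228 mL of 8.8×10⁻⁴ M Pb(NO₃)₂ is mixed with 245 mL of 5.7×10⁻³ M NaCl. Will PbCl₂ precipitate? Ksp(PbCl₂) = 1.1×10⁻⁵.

The combined volume is 473 mL.
[Pb²⁺] = (8.8×10⁻⁴)(228)/473 = 4.2×10⁻⁴ M
[Cl⁻] = (5.7×10⁻³)(245)/473 = 3.0×10⁻³ M
Q = [Pb²⁺][Cl⁻]^2 = 3.7×10⁻⁹
Q = 3.7×10⁻⁹ < Ksp = 1.1×10⁻⁵, so the solution is unsaturated and no precipitate forms.

No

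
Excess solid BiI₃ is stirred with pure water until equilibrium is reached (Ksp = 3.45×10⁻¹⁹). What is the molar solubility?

1.06×10⁻⁵ M

BiI₃(s) ⇌ Bi³⁺(aq) + 3 I⁻(aq)
If s mol/L of BiI₃ dissolves, [Bi³⁺] = s and [I⁻] = 3s.
Ksp = [Bi³⁺][I⁻]^3 = s · (3s)^3 = 27s^4
27s^4 = 3.45×10⁻¹⁹  ⇒  s^4 = 1.28×10⁻²⁰
s = (1.28×10⁻²⁰)^(1/4) = 1.06×10⁻⁵ mol L⁻¹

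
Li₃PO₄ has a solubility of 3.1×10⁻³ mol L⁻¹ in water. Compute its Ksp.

Li₃PO₄(s) ⇌ 3 Li⁺(aq) + PO₄³⁻(aq)
Let s be the molar solubility. Then [Li⁺] = 3s and [PO₄³⁻] = s.
Ksp = [Li⁺]^3[PO₄³⁻] = (3s)^3 · s = 27s^4
Ksp = 27 × (3.1×10⁻³)^4 = 2.5×10⁻⁹

Ksp = 2.5×10⁻⁹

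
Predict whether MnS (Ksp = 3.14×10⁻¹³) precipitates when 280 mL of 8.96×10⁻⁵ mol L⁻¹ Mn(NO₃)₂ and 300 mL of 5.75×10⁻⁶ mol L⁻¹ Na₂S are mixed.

Yes

The combined volume is 580 mL.
[Mn²⁺] = (8.96×10⁻⁵)(280)/580 = 4.33×10⁻⁵ mol L⁻¹
[S²⁻] = (5.75×10⁻⁶)(300)/580 = 2.97×10⁻⁶ mol L⁻¹
Q = [Mn²⁺][S²⁻] = 1.29×10⁻¹⁰
Since Q (1.29×10⁻¹⁰) exceeds Ksp (3.14×10⁻¹³), MnS will precipitate.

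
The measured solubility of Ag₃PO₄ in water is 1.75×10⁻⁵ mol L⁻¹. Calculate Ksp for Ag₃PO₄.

Ag₃PO₄(s) ⇌ 3 Ag⁺(aq) + PO₄³⁻(aq)
With molar solubility s: [Ag⁺] = 3s, [PO₄³⁻] = s.
Ksp = [Ag⁺]^3[PO₄³⁻] = (3s)^3 · s = 27s^4
Ksp = 27 × (1.75×10⁻⁵)^4 = 2.53×10⁻¹⁸

Ksp = 2.53×10⁻¹⁸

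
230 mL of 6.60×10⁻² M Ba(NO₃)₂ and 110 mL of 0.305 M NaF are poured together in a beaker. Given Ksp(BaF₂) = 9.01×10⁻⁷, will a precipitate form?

Yes

After mixing, V = 230 mL + 110 mL = 340 mL.
[Ba²⁺] = (6.60×10⁻²)(230)/340 = 4.46×10⁻² M
[F⁻] = (0.305)(110)/340 = 9.87×10⁻² M
Q = [Ba²⁺][F⁻]^2 = 4.35×10⁻⁴
Because Q > Ksp (4.35×10⁻⁴ vs 9.01×10⁻⁷), a precipitate of BaF₂ forms.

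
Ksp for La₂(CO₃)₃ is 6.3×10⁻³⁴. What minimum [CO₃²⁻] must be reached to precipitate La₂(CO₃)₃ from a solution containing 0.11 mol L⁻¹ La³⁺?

Precipitation begins when Q = Ksp.
La₂(CO₃)₃(s) ⇌ 2 La³⁺(aq) + 3 CO₃²⁻(aq)
Ksp = [La³⁺]^2[CO₃²⁻]^3 = [CO₃²⁻]^3(0.11)^2
[CO₃²⁻]^3 = 6.3×10⁻³⁴ / (0.11)^2 = 5.2×10⁻³²
[CO₃²⁻] = 3.7×10⁻¹¹ mol L⁻¹

3.7×10⁻¹¹ M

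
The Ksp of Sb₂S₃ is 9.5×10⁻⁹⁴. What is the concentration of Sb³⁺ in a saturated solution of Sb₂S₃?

1.9×10⁻¹⁹ M

Sb₂S₃(s) ⇌ 2 Sb³⁺(aq) + 3 S²⁻(aq)
Let s be the molar solubility. Then [Sb³⁺] = 2s and [S²⁻] = 3s.
Ksp = [Sb³⁺]^2[S²⁻]^3 = (2s)^2 · (3s)^3 = 108s^5 = 9.5×10⁻⁹⁴
s = 9.7×10⁻²⁰ mol L⁻¹
[Sb³⁺] = 2s = 1.9×10⁻¹⁹ mol L⁻¹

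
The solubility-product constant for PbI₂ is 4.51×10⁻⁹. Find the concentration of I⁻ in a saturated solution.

PbI₂(s) ⇌ Pb²⁺(aq) + 2 I⁻(aq)
Call the molar solubility s, so that [Pb²⁺] = s and [I⁻] = 2s.
Ksp = [Pb²⁺][I⁻]^2 = s · (2s)^2 = 4s^3 = 4.51×10⁻⁹
s = 1.04×10⁻³ M
[I⁻] = 2s = 2.08×10⁻³ M

2.08×10⁻³ M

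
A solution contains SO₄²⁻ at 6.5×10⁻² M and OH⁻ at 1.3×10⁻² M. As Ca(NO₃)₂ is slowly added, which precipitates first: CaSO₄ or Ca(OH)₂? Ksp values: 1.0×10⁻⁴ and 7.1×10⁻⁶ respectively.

CaSO₄

The threshold for precipitation is Q = Ksp.
For CaSO₄: [Ca²⁺] = (Ksp/[SO₄²⁻]) = 1.5×10⁻³ M
For Ca(OH)₂: [Ca²⁺] = (Ksp/[OH⁻]^2) = 4.2×10⁻² M
CaSO₄ requires the lower [Ca²⁺], so it precipitates first.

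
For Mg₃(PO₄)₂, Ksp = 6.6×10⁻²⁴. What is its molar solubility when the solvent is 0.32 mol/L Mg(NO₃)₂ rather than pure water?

7.1×10⁻¹² M

Mg₃(PO₄)₂(s) ⇌ 3 Mg²⁺(aq) + 2 PO₄³⁻(aq)
Mg²⁺ is already present at 0.32 mol/L. If s mol/L of Mg₃(PO₄)₂ dissolves, [PO₄³⁻] = 2s while [Mg²⁺] ≈ 0.32 mol/L.
Ksp = [Mg²⁺]^3[PO₄³⁻]^2 = (0.32)^3(2s)^2
(2s)^2 = 6.6×10⁻²⁴ / (0.32)^3 = 2.0×10⁻²²
s = 7.1×10⁻¹² mol/L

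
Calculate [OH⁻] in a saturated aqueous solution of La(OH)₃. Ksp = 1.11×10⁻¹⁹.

2.40×10⁻⁵ M

La(OH)₃(s) ⇌ La³⁺(aq) + 3 OH⁻(aq)
Call the molar solubility s, so that [La³⁺] = s and [OH⁻] = 3s.
Ksp = [La³⁺][OH⁻]^3 = s · (3s)^3 = 27s^4 = 1.11×10⁻¹⁹
s = 8.01×10⁻⁶ mol L⁻¹
[OH⁻] = 3s = 2.40×10⁻⁵ mol L⁻¹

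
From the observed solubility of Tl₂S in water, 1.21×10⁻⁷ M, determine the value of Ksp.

Tl₂S(s) ⇌ 2 Tl⁺(aq) + S²⁻(aq)
If s mol/L of Tl₂S dissolves, [Tl⁺] = 2s and [S²⁻] = s.
Ksp = [Tl⁺]^2[S²⁻] = (2s)^2 · s = 4s^3
Ksp = 4 × (1.21×10⁻⁷)^3 = 7.09×10⁻²¹

Ksp = 7.09×10⁻²¹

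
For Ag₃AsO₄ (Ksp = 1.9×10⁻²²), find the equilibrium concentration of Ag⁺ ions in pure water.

Ag₃AsO₄(s) ⇌ 3 Ag⁺(aq) + AsO₄³⁻(aq)
If s mol/L of Ag₃AsO₄ dissolves, [Ag⁺] = 3s and [AsO₄³⁻] = s.
Ksp = [Ag⁺]^3[AsO₄³⁻] = (3s)^3 · s = 27s^4 = 1.9×10⁻²²
s = 1.6×10⁻⁶ mol L⁻¹
[Ag⁺] = 3s = 4.9×10⁻⁶ mol L⁻¹

4.9×10⁻⁶ M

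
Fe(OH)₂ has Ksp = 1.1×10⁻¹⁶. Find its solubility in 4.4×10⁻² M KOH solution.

Fe(OH)₂(s) ⇌ Fe²⁺(aq) + 2 OH⁻(aq)
The solution already contains OH⁻ at 4.4×10⁻² M. Let s be the molar solubility of Fe(OH)₂.
[OH⁻] ≈ 4.4×10⁻² M (common ion dominates); [Fe²⁺] = s.
Ksp = [Fe²⁺][OH⁻]^2 = s(4.4×10⁻²)^2
s = 1.1×10⁻¹⁶ / (4.4×10⁻²)^2 = 5.7×10⁻¹⁴
s = 5.7×10⁻¹⁴ M

5.7×10⁻¹⁴ M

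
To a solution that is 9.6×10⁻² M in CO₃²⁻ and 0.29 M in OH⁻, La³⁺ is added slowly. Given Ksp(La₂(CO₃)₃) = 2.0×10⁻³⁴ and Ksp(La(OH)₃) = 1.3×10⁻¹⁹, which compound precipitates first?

Precipitation begins when Q = Ksp.
For La₂(CO₃)₃: [La³⁺] = (Ksp/[CO₃²⁻]^3)^(1/2) = 4.8×10⁻¹⁶ M
For La(OH)₃: [La³⁺] = (Ksp/[OH⁻]^3) = 5.3×10⁻¹⁸ M
La(OH)₃ requires the lower [La³⁺], so it precipitates first.

La(OH)₃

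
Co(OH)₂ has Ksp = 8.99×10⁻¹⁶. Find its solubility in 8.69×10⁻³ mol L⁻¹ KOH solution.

1.19×10⁻¹¹ M

Co(OH)₂(s) ⇌ Co²⁺(aq) + 2 OH⁻(aq)
Let s be the solubility of Co(OH)₂ here. The common ion gives [OH⁻] ≈ 8.69×10⁻³ mol L⁻¹, and [Co²⁺] = s.
Ksp = [Co²⁺][OH⁻]^2 = s(8.69×10⁻³)^2
s = 8.99×10⁻¹⁶ / (8.69×10⁻³)^2 = 1.19×10⁻¹¹
s = 1.19×10⁻¹¹ mol L⁻¹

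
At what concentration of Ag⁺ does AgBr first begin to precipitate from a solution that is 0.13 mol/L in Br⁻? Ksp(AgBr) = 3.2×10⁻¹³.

A salt starts to precipitate once the ion product Q reaches its Ksp.
AgBr(s) ⇌ Ag⁺(aq) + Br⁻(aq)
Ksp = [Ag⁺][Br⁻] = [Ag⁺](0.13)
[Ag⁺] = 3.2×10⁻¹³ / (0.13) = 2.5×10⁻¹²
[Ag⁺] = 2.5×10⁻¹² mol/L

2.5×10⁻¹² M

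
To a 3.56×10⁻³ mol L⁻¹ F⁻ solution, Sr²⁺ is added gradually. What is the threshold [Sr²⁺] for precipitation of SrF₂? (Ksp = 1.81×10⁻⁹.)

A salt starts to precipitate once the ion product Q reaches its Ksp.
SrF₂(s) ⇌ Sr²⁺(aq) + 2 F⁻(aq)
Ksp = [Sr²⁺][F⁻]^2 = [Sr²⁺](3.56×10⁻³)^2
[Sr²⁺] = 1.81×10⁻⁹ / (3.56×10⁻³)^2 = 1.43×10⁻⁴
[Sr²⁺] = 1.43×10⁻⁴ mol L⁻¹

1.43×10⁻⁴ M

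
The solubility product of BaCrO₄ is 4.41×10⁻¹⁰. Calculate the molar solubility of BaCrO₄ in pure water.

BaCrO₄(s) ⇌ Ba²⁺(aq) + CrO₄²⁻(aq)
Call the molar solubility s, so that [Ba²⁺] = s and [CrO₄²⁻] = s.
Ksp = [Ba²⁺][CrO₄²⁻] = s · s = s^2
s^2 = 4.41×10⁻¹⁰
s = 2.10×10⁻⁵ M

2.10×10⁻⁵ M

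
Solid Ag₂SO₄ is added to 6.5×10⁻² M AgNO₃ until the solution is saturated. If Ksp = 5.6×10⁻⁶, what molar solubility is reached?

Ag₂SO₄(s) ⇌ 2 Ag⁺(aq) + SO₄²⁻(aq)
Let s be the solubility of Ag₂SO₄ here. The common ion gives [Ag⁺] ≈ 6.5×10⁻² M, and [SO₄²⁻] = s.
Ksp = [Ag⁺]^2[SO₄²⁻] = (6.5×10⁻²)^2s
s = 5.6×10⁻⁶ / (6.5×10⁻²)^2 = 1.3×10⁻³
s = 1.3×10⁻³ M

1.3×10⁻³ M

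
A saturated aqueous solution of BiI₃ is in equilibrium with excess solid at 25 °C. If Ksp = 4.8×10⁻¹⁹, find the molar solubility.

1.2×10⁻⁵ M

BiI₃(s) ⇌ Bi³⁺(aq) + 3 I⁻(aq)
For each mole of BiI₃ that dissolves per liter, [Bi³⁺] = s and [I⁻] = 3s; let s denote this solubility.
Ksp = [Bi³⁺][I⁻]^3 = s · (3s)^3 = 27s^4
27s^4 = 4.8×10⁻¹⁹  ⇒  s^4 = 1.8×10⁻²⁰
s = (1.8×10⁻²⁰)^(1/4) = 1.2×10⁻⁵ mol/L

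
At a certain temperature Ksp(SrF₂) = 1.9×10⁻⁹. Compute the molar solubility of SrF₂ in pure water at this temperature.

SrF₂(s) ⇌ Sr²⁺(aq) + 2 F⁻(aq)
Let s be the molar solubility. Then [Sr²⁺] = s and [F⁻] = 2s.
Ksp = [Sr²⁺][F⁻]^2 = s · (2s)^2 = 4s^3
4s^3 = 1.9×10⁻⁹  ⇒  s^3 = 4.8×10⁻¹⁰
Taking the 3rd root, s = 7.8×10⁻⁴ mol L⁻¹.

7.8×10⁻⁴ M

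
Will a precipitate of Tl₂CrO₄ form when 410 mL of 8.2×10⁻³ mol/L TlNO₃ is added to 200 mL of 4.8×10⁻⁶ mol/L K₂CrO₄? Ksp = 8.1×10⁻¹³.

Total volume after mixing = 410 + 200 = 610 mL.
[Tl⁺] = (8.2×10⁻³)(410)/610 = 5.5×10⁻³ mol/L
[CrO₄²⁻] = (4.8×10⁻⁶)(200)/610 = 1.6×10⁻⁶ mol/L
Q = [Tl⁺]^2[CrO₄²⁻] = 4.8×10⁻¹¹
Since Q (4.8×10⁻¹¹) exceeds Ksp (8.1×10⁻¹³), Tl₂CrO₄ will precipitate.

Yes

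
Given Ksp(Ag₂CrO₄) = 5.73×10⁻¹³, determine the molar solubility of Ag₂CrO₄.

Ag₂CrO₄(s) ⇌ 2 Ag⁺(aq) + CrO₄²⁻(aq)
Call the molar solubility s, so that [Ag⁺] = 2s and [CrO₄²⁻] = s.
Ksp = [Ag⁺]^2[CrO₄²⁻] = (2s)^2 · s = 4s^3
4s^3 = 5.73×10⁻¹³  ⇒  s^3 = 1.43×10⁻¹³
s = 5.23×10⁻⁵ mol/L

5.23×10⁻⁵ M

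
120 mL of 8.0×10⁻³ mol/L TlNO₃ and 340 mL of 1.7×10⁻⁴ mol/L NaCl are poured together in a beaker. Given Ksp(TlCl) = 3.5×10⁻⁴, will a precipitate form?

No

The combined volume is 460 mL.
[Tl⁺] = (8.0×10⁻³)(120)/460 = 2.1×10⁻³ mol/L
[Cl⁻] = (1.7×10⁻⁴)(340)/460 = 1.3×10⁻⁴ mol/L
Q = [Tl⁺][Cl⁻] = 2.6×10⁻⁷
Q < Ksp (2.6×10⁻⁷ vs 3.5×10⁻⁴); the solution remains unsaturated and no precipitate forms.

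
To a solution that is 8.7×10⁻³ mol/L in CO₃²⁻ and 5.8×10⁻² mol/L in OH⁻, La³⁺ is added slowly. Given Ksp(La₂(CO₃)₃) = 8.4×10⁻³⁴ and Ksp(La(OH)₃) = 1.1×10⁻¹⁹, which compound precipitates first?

La(OH)₃

Precipitation of each salt begins when its ion product equals Ksp.
For La₂(CO₃)₃: [La³⁺] = (Ksp/[CO₃²⁻]^3)^(1/2) = 3.6×10⁻¹⁴ mol/L
For La(OH)₃: [La³⁺] = (Ksp/[OH⁻]^3) = 5.6×10⁻¹⁶ mol/L
The smaller threshold [La³⁺] is reached first, so La(OH)₃ precipitates first.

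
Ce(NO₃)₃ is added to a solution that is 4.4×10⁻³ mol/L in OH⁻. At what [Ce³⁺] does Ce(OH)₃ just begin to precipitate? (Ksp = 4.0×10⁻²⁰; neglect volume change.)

4.7×10⁻¹³ M

Precipitation of each salt begins when its ion product equals Ksp.
Ce(OH)₃(s) ⇌ Ce³⁺(aq) + 3 OH⁻(aq)
Ksp = [Ce³⁺][OH⁻]^3 = [Ce³⁺](4.4×10⁻³)^3
[Ce³⁺] = 4.0×10⁻²⁰ / (4.4×10⁻³)^3 = 4.7×10⁻¹³
[Ce³⁺] = 4.7×10⁻¹³ mol/L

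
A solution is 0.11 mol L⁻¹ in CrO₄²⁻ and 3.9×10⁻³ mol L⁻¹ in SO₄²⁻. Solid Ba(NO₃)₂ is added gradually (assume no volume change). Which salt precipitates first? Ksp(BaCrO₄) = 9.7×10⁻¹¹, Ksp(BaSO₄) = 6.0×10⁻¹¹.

BaCrO₄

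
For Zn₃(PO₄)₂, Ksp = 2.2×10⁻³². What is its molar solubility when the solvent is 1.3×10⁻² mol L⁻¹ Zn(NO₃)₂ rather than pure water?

5.0×10⁻¹⁴ M

Zn₃(PO₄)₂(s) ⇌ 3 Zn²⁺(aq) + 2 PO₄³⁻(aq)
Let s be the solubility of Zn₃(PO₄)₂ here. The common ion gives [Zn²⁺] ≈ 1.3×10⁻² mol L⁻¹, and [PO₄³⁻] = 2s.
Ksp = [Zn²⁺]^3[PO₄³⁻]^2 = (1.3×10⁻²)^3(2s)^2
(2s)^2 = 2.2×10⁻³² / (1.3×10⁻²)^3 = 1.0×10⁻²⁶
s = 5.0×10⁻¹⁴ mol L⁻¹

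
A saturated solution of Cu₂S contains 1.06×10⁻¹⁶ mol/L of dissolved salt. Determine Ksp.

Cu₂S(s) ⇌ 2 Cu⁺(aq) + S²⁻(aq)
If s mol/L of Cu₂S dissolves, [Cu⁺] = 2s and [S²⁻] = s.
Ksp = [Cu⁺]^2[S²⁻] = (2s)^2 · s = 4s^3
Ksp = 4 × (1.06×10⁻¹⁶)^3 = 4.76×10⁻⁴⁸

Ksp = 4.76×10⁻⁴⁸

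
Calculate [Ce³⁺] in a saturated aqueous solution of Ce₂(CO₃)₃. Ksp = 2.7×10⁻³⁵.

9.6×10⁻⁸ M

Ce₂(CO₃)₃(s) ⇌ 2 Ce³⁺(aq) + 3 CO₃²⁻(aq)
Let s be the molar solubility. Then [Ce³⁺] = 2s and [CO₃²⁻] = 3s.
Ksp = [Ce³⁺]^2[CO₃²⁻]^3 = (2s)^2 · (3s)^3 = 108s^5 = 2.7×10⁻³⁵
s = 4.8×10⁻⁸ mol L⁻¹
[Ce³⁺] = 2s = 9.6×10⁻⁸ mol L⁻¹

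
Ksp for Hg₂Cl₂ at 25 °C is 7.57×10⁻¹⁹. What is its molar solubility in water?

5.74×10⁻⁷ M

Hg₂Cl₂(s) ⇌ Hg₂²⁺(aq) + 2 Cl⁻(aq)
For each mole of Hg₂Cl₂ that dissolves per liter, [Hg₂²⁺] = s and [Cl⁻] = 2s; let s denote this solubility.
Ksp = [Hg₂²⁺][Cl⁻]^2 = s · (2s)^2 = 4s^3
4s^3 = 7.57×10⁻¹⁹  ⇒  s^3 = 1.89×10⁻¹⁹
s = 5.74×10⁻⁷ mol L⁻¹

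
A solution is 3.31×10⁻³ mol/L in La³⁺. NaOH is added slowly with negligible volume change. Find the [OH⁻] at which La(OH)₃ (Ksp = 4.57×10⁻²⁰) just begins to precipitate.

Precipitation begins when Q = Ksp.
La(OH)₃(s) ⇌ La³⁺(aq) + 3 OH⁻(aq)
Ksp = [La³⁺][OH⁻]^3 = [OH⁻]^3(3.31×10⁻³)
[OH⁻]^3 = 4.57×10⁻²⁰ / (3.31×10⁻³) = 1.38×10⁻¹⁷
[OH⁻] = 2.40×10⁻⁶ mol/L

2.40×10⁻⁶ M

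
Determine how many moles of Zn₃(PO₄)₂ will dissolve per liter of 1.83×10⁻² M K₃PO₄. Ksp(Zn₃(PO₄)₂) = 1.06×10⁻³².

1.05×10⁻¹⁰ M

Zn₃(PO₄)₂(s) ⇌ 3 Zn²⁺(aq) + 2 PO₄³⁻(aq)
With PO₄³⁻ already at 1.83×10⁻² M and s small, take [PO₄³⁻] ≈ 1.83×10⁻² M and [Zn²⁺] = 3s.
Ksp = [Zn²⁺]^3[PO₄³⁻]^2 = (3s)^3(1.83×10⁻²)^2
(3s)^3 = 1.06×10⁻³² / (1.83×10⁻²)^2 = 3.17×10⁻²⁹
s = 1.05×10⁻¹⁰ M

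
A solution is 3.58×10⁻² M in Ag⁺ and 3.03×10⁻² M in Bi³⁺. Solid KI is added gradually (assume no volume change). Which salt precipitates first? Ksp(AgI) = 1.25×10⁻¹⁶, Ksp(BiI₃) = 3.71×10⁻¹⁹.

Each salt precipitates once Q = Ksp for that salt.
For AgI: [I⁻] = (Ksp/[Ag⁺]) = 3.49×10⁻¹⁵ M
For BiI₃: [I⁻] = (Ksp/[Bi³⁺])^(1/3) = 2.30×10⁻⁶ M
Since AgI needs less I⁻ to reach saturation, it precipitates first.

AgI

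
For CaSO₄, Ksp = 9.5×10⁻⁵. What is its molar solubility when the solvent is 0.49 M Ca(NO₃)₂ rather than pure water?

CaSO₄(s) ⇌ Ca²⁺(aq) + SO₄²⁻(aq)
The solution already contains Ca²⁺ at 0.49 M. Let s be the molar solubility of CaSO₄.
[Ca²⁺] ≈ 0.49 M (common ion dominates); [SO₄²⁻] = s.
Ksp = [Ca²⁺][SO₄²⁻] = (0.49)s
s = 9.5×10⁻⁵ / (0.49) = 1.9×10⁻⁴
s = 1.9×10⁻⁴ M

1.9×10⁻⁴ M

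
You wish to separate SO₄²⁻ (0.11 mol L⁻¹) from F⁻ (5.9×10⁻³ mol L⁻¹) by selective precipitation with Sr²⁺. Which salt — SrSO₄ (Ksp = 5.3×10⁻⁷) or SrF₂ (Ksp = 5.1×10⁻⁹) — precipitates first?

SrSO₄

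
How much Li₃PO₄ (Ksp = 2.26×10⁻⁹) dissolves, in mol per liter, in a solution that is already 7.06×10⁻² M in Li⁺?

Li₃PO₄(s) ⇌ 3 Li⁺(aq) + PO₄³⁻(aq)
The solution already contains Li⁺ at 7.06×10⁻² M. Let s be the molar solubility of Li₃PO₄.
[Li⁺] ≈ 7.06×10⁻² M (common ion dominates); [PO₄³⁻] = s.
Ksp = [Li⁺]^3[PO₄³⁻] = (7.06×10⁻²)^3s
s = 2.26×10⁻⁹ / (7.06×10⁻²)^3 = 6.42×10⁻⁶
s = 6.42×10⁻⁶ M

6.42×10⁻⁶ M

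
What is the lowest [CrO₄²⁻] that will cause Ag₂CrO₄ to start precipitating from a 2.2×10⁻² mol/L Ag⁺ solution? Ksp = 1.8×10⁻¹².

A salt starts to precipitate once the ion product Q reaches its Ksp.
Ag₂CrO₄(s) ⇌ 2 Ag⁺(aq) + CrO₄²⁻(aq)
Ksp = [Ag⁺]^2[CrO₄²⁻] = [CrO₄²⁻](2.2×10⁻²)^2
[CrO₄²⁻] = 1.8×10⁻¹² / (2.2×10⁻²)^2 = 3.7×10⁻⁹
[CrO₄²⁻] = 3.7×10⁻⁹ mol/L

3.7×10⁻⁹ M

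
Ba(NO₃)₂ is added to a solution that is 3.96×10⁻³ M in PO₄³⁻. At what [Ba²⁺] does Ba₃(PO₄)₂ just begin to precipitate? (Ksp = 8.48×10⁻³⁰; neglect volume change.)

The threshold for precipitation is Q = Ksp.
Ba₃(PO₄)₂(s) ⇌ 3 Ba²⁺(aq) + 2 PO₄³⁻(aq)
Ksp = [Ba²⁺]^3[PO₄³⁻]^2 = [Ba²⁺]^3(3.96×10⁻³)^2
[Ba²⁺]^3 = 8.48×10⁻³⁰ / (3.96×10⁻³)^2 = 5.41×10⁻²⁵
[Ba²⁺] = 8.15×10⁻⁹ M

8.15×10⁻⁹ M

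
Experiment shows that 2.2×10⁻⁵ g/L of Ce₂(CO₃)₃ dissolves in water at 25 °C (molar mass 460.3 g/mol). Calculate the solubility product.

Ksp = 2.7×10⁻³⁵

Convert to molarity: s = 2.2×10⁻⁵ / 460.3 = 4.779×10⁻⁸ mol/L
Ce₂(CO₃)₃(s) ⇌ 2 Ce³⁺(aq) + 3 CO₃²⁻(aq)
With molar solubility s: [Ce³⁺] = 2s, [CO₃²⁻] = 3s.
Ksp = [Ce³⁺]^2[CO₃²⁻]^3 = (2s)^2 · (3s)^3 = 108s^5
Ksp = 108 × (4.779×10⁻⁸)^5 = 2.7×10⁻³⁵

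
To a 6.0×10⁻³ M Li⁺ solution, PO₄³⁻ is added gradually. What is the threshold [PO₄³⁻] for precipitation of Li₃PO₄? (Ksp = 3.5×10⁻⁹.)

1.6×10⁻² M

Precipitation begins when Q = Ksp.
Li₃PO₄(s) ⇌ 3 Li⁺(aq) + PO₄³⁻(aq)
Ksp = [Li⁺]^3[PO₄³⁻] = [PO₄³⁻](6.0×10⁻³)^3
[PO₄³⁻] = 3.5×10⁻⁹ / (6.0×10⁻³)^3 = 1.6×10⁻²
[PO₄³⁻] = 1.6×10⁻² M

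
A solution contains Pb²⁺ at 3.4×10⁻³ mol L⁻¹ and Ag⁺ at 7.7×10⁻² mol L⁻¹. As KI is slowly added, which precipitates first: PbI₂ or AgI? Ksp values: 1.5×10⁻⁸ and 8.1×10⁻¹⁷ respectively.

The threshold for precipitation is Q = Ksp.
For PbI₂: [I⁻] = (Ksp/[Pb²⁺])^(1/2) = 2.1×10⁻³ mol L⁻¹
For AgI: [I⁻] = (Ksp/[Ag⁺]) = 1.1×10⁻¹⁵ mol L⁻¹
AgI requires the lower [I⁻], so it precipitates first.

AgI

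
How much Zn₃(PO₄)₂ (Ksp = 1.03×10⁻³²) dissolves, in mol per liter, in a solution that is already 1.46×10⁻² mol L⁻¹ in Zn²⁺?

2.88×10⁻¹⁴ M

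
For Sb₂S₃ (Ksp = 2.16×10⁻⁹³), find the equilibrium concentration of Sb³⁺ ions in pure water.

Sb₂S₃(s) ⇌ 2 Sb³⁺(aq) + 3 S²⁻(aq)
For each mole of Sb₂S₃ that dissolves per liter, [Sb³⁺] = 2s and [S²⁻] = 3s; let s denote this solubility.
Ksp = [Sb³⁺]^2[S²⁻]^3 = (2s)^2 · (3s)^3 = 108s^5 = 2.16×10⁻⁹³
s = 1.15×10⁻¹⁹ mol L⁻¹
[Sb³⁺] = 2s = 2.30×10⁻¹⁹ mol L⁻¹

2.30×10⁻¹⁹ M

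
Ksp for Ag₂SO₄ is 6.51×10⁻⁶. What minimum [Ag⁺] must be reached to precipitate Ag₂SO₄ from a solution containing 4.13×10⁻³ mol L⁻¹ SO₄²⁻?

A salt starts to precipitate once the ion product Q reaches its Ksp.
Ag₂SO₄(s) ⇌ 2 Ag⁺(aq) + SO₄²⁻(aq)
Ksp = [Ag⁺]^2[SO₄²⁻] = [Ag⁺]^2(4.13×10⁻³)
[Ag⁺]^2 = 6.51×10⁻⁶ / (4.13×10⁻³) = 1.58×10⁻³
[Ag⁺] = 3.97×10⁻² mol L⁻¹

3.97×10⁻² M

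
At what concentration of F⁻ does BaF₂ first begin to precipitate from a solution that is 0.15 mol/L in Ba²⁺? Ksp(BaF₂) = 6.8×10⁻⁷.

2.1×10⁻³ M

The threshold for precipitation is Q = Ksp.
BaF₂(s) ⇌ Ba²⁺(aq) + 2 F⁻(aq)
Ksp = [Ba²⁺][F⁻]^2 = [F⁻]^2(0.15)
[F⁻]^2 = 6.8×10⁻⁷ / (0.15) = 4.5×10⁻⁶
[F⁻] = 2.1×10⁻³ mol/L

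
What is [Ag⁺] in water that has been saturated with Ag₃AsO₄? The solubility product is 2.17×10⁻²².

5.05×10⁻⁶ M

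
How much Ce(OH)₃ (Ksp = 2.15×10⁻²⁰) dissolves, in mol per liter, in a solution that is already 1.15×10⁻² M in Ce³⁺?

Ce(OH)₃(s) ⇌ Ce³⁺(aq) + 3 OH⁻(aq)
With Ce³⁺ already at 1.15×10⁻² M and s small, take [Ce³⁺] ≈ 1.15×10⁻² M and [OH⁻] = 3s.
Ksp = [Ce³⁺][OH⁻]^3 = (1.15×10⁻²)(3s)^3
(3s)^3 = 2.15×10⁻²⁰ / (1.15×10⁻²) = 1.87×10⁻¹⁸
s = 4.11×10⁻⁷ M

4.11×10⁻⁷ M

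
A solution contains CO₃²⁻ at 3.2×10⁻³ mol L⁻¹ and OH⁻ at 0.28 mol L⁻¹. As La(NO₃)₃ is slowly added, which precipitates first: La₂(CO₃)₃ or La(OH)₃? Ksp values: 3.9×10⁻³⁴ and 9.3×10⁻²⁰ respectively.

Each salt precipitates once Q = Ksp for that salt.
For La₂(CO₃)₃: [La³⁺] = (Ksp/[CO₃²⁻]^3)^(1/2) = 1.1×10⁻¹³ mol L⁻¹
For La(OH)₃: [La³⁺] = (Ksp/[OH⁻]^3) = 4.2×10⁻¹⁸ mol L⁻¹
Since La(OH)₃ needs less La³⁺ to reach saturation, it precipitates first.

La(OH)₃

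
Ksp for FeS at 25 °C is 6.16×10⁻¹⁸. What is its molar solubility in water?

2.48×10⁻⁹ M

FeS(s) ⇌ Fe²⁺(aq) + S²⁻(aq)
For each mole of FeS that dissolves per liter, [Fe²⁺] = s and [S²⁻] = s; let s denote this solubility.
Ksp = [Fe²⁺][S²⁻] = s · s = s^2
s^2 = 6.16×10⁻¹⁸
Taking the 2nd root, s = 2.48×10⁻⁹ M.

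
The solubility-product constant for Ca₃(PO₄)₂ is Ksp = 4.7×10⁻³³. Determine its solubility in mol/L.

1.3×10⁻⁷ M

Ca₃(PO₄)₂(s) ⇌ 3 Ca²⁺(aq) + 2 PO₄³⁻(aq)
For each mole of Ca₃(PO₄)₂ that dissolves per liter, [Ca²⁺] = 3s and [PO₄³⁻] = 2s; let s denote this solubility.
Ksp = [Ca²⁺]^3[PO₄³⁻]^2 = (3s)^3 · (2s)^2 = 108s^5
108s^5 = 4.7×10⁻³³  ⇒  s^5 = 4.4×10⁻³⁵
Taking the 5th root, s = 1.3×10⁻⁷ mol L⁻¹.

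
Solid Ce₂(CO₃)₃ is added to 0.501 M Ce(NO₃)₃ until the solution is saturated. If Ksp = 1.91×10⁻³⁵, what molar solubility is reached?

Ce₂(CO₃)₃(s) ⇌ 2 Ce³⁺(aq) + 3 CO₃²⁻(aq)
The solution already contains Ce³⁺ at 0.501 M. Let s be the molar solubility of Ce₂(CO₃)₃.
[Ce³⁺] ≈ 0.501 M (common ion dominates); [CO₃²⁻] = 3s.
Ksp = [Ce³⁺]^2[CO₃²⁻]^3 = (0.501)^2(3s)^3
(3s)^3 = 1.91×10⁻³⁵ / (0.501)^2 = 7.61×10⁻³⁵
s = 1.41×10⁻¹² M

1.41×10⁻¹² M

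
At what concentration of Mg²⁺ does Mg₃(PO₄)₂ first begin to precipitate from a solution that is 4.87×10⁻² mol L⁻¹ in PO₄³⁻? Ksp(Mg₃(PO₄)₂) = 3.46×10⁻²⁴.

Precipitation begins when Q = Ksp.
Mg₃(PO₄)₂(s) ⇌ 3 Mg²⁺(aq) + 2 PO₄³⁻(aq)
Ksp = [Mg²⁺]^3[PO₄³⁻]^2 = [Mg²⁺]^3(4.87×10⁻²)^2
[Mg²⁺]^3 = 3.46×10⁻²⁴ / (4.87×10⁻²)^2 = 1.46×10⁻²¹
[Mg²⁺] = 1.13×10⁻⁷ mol L⁻¹

1.13×10⁻⁷ M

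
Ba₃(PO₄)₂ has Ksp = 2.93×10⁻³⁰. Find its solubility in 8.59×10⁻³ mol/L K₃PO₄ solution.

1.14×10⁻⁹ M

Ba₃(PO₄)₂(s) ⇌ 3 Ba²⁺(aq) + 2 PO₄³⁻(aq)
The solution already contains PO₄³⁻ at 8.59×10⁻³ mol/L. Let s be the molar solubility of Ba₃(PO₄)₂.
[PO₄³⁻] ≈ 8.59×10⁻³ mol/L (common ion dominates); [Ba²⁺] = 3s.
Ksp = [Ba²⁺]^3[PO₄³⁻]^2 = (3s)^3(8.59×10⁻³)^2
(3s)^3 = 2.93×10⁻³⁰ / (8.59×10⁻³)^2 = 3.97×10⁻²⁶
s = 1.14×10⁻⁹ mol/L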